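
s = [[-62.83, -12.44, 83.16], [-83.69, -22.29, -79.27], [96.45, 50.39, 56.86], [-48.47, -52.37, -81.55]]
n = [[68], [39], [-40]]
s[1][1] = -22.29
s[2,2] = 56.86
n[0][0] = 68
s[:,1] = [-12.44, -22.29, 50.39, -52.37]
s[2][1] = 50.39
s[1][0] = -83.69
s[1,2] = -79.27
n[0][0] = 68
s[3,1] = -52.37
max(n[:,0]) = 68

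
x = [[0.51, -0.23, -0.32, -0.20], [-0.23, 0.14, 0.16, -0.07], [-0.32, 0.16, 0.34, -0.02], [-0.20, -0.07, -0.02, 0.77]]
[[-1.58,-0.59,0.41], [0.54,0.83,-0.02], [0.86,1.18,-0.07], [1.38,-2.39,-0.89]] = x @ [[-3.55,-1.02,0.85], [-1.56,-0.07,0.34], [-0.04,2.34,0.39], [0.73,-3.31,-0.89]]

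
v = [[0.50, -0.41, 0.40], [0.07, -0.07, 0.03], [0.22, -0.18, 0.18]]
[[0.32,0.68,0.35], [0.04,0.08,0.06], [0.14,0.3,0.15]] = v@ [[0.15, 0.42, -0.0], [-0.29, -0.29, -0.86], [0.32, 0.89, -0.01]]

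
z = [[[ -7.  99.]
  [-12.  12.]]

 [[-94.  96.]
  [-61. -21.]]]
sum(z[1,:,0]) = -155.0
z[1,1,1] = -21.0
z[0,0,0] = -7.0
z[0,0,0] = -7.0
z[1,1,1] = -21.0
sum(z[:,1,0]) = -73.0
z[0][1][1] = 12.0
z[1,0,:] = [-94.0, 96.0]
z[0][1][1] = 12.0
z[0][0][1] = 99.0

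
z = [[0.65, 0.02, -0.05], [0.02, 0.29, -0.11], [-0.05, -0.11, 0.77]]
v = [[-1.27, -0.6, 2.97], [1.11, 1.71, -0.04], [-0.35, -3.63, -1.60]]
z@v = [[-0.79, -0.17, 2.01], [0.34, 0.88, 0.22], [-0.33, -2.95, -1.38]]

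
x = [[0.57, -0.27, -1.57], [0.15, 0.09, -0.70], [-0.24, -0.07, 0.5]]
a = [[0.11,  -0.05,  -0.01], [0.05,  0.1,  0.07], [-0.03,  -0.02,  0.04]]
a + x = [[0.68, -0.32, -1.58],[0.20, 0.19, -0.63],[-0.27, -0.09, 0.54]]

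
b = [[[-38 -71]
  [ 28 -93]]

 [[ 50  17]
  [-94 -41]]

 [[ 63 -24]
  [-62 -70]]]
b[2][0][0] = 63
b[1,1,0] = -94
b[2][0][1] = -24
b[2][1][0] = -62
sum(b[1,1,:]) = -135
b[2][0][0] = 63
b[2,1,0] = -62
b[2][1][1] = -70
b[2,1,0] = -62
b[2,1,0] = -62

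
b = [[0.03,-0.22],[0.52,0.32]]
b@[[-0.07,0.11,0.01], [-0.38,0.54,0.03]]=[[0.08, -0.12, -0.01], [-0.16, 0.23, 0.01]]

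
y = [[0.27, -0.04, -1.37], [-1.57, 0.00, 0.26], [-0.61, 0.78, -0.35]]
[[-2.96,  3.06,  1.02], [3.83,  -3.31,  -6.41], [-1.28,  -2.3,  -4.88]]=y@[[-2.14, 1.81, 4.11], [-2.50, -2.35, -2.98], [1.81, -1.81, 0.15]]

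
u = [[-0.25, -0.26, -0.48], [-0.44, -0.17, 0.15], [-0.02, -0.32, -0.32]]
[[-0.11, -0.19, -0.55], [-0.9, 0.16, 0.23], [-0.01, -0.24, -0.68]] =u @ [[1.36, -0.4, -0.79], [0.90, 0.42, 1.38], [-0.96, 0.37, 0.8]]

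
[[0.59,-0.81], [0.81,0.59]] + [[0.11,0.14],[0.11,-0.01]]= [[0.7, -0.67], [0.92, 0.58]]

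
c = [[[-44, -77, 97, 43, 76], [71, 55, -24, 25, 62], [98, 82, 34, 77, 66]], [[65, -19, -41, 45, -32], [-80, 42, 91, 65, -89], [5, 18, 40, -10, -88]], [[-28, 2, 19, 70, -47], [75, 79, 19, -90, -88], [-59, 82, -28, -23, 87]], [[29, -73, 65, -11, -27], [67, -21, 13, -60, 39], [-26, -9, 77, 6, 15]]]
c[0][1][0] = 71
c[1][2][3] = -10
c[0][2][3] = 77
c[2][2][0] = -59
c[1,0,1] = -19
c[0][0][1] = -77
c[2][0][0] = -28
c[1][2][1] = 18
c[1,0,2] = -41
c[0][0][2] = 97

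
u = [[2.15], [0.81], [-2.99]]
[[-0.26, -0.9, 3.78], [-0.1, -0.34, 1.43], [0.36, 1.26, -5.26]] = u @ [[-0.12, -0.42, 1.76]]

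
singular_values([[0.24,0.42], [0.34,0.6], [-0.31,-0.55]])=[1.05, 0.0]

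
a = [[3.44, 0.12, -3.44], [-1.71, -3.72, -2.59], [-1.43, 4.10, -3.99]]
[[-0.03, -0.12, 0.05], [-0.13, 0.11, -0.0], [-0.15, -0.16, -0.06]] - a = [[-3.47, -0.24, 3.49], [1.58, 3.83, 2.59], [1.28, -4.26, 3.93]]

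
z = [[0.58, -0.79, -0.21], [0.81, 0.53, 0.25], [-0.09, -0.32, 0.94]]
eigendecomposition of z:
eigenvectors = [[(0.02-0.67j),0.02+0.67j,-0.33+0.00j], [-0.70+0.00j,-0.70-0.00j,(-0.07+0j)], [-0.05-0.24j,(-0.05+0.24j),(0.94+0j)]]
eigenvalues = [(0.53+0.85j), (0.53-0.85j), (1+0j)]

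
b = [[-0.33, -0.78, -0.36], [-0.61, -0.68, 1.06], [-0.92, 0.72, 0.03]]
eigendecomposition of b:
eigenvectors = [[(0.45+0j), -0.74+0.00j, (-0.74-0j)], [-0.55+0.00j, -0.62+0.13j, (-0.62-0.13j)], [-0.70+0.00j, -0.20-0.10j, (-0.2+0.1j)]]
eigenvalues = [(1.18+0j), (-1.08+0.09j), (-1.08-0.09j)]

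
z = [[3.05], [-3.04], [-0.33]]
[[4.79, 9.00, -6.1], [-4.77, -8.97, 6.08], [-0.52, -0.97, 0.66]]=z@[[1.57,2.95,-2.0]]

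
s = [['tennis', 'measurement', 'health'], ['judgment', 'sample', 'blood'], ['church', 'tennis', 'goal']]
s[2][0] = 'church'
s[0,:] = ['tennis', 'measurement', 'health']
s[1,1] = 'sample'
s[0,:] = ['tennis', 'measurement', 'health']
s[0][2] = 'health'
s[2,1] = 'tennis'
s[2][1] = 'tennis'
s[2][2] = 'goal'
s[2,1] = 'tennis'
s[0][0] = 'tennis'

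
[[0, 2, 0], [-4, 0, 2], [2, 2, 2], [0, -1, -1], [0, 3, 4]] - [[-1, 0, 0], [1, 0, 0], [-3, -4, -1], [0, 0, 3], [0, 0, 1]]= [[1, 2, 0], [-5, 0, 2], [5, 6, 3], [0, -1, -4], [0, 3, 3]]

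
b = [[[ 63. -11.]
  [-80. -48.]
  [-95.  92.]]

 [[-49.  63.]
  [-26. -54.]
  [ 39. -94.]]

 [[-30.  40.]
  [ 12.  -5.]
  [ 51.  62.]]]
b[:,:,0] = [[63.0, -80.0, -95.0], [-49.0, -26.0, 39.0], [-30.0, 12.0, 51.0]]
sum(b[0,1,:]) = -128.0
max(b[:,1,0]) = 12.0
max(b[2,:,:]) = 62.0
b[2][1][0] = 12.0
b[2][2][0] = 51.0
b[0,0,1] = -11.0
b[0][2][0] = -95.0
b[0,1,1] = -48.0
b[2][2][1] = 62.0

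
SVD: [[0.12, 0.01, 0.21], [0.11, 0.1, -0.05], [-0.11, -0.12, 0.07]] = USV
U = [[-0.88, 0.47, -0.05], [-0.35, -0.56, 0.75], [0.33, 0.68, 0.66]]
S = [0.24, 0.23, 0.01]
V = [[-0.73, -0.34, -0.59], [-0.34, -0.57, 0.75], [0.59, -0.75, -0.3]]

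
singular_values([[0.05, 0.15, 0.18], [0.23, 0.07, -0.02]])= [0.28, 0.2]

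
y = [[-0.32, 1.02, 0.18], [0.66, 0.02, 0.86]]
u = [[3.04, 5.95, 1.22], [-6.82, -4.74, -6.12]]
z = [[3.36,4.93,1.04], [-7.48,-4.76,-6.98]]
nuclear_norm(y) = 2.17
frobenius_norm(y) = 1.53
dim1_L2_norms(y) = [1.08, 1.08]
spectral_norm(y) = 1.10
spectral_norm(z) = 12.41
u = y + z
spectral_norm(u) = 11.84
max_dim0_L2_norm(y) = 1.02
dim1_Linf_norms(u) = [5.95, 6.82]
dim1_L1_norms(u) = [10.21, 17.68]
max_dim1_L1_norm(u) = 17.68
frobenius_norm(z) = 12.81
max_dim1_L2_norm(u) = 10.32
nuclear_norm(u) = 15.35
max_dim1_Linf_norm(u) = 6.82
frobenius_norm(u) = 12.35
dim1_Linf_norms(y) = [1.02, 0.86]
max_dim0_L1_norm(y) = 1.04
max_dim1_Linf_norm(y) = 1.02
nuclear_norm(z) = 15.58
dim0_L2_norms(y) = [0.73, 1.02, 0.88]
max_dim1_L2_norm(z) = 11.28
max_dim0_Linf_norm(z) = 7.48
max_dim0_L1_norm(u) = 10.69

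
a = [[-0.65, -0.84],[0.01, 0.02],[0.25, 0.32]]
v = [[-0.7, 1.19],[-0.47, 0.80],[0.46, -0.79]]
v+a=[[-1.35, 0.35], [-0.46, 0.82], [0.71, -0.47]]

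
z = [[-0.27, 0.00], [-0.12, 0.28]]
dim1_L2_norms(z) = [0.27, 0.3]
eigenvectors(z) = [[0.00,0.98], [1.00,0.21]]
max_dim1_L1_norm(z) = 0.4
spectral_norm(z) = 0.34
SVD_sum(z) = [[-0.15, 0.13], [-0.21, 0.18]] + [[-0.12, -0.13],[0.09, 0.1]]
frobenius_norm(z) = 0.41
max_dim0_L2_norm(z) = 0.3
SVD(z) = [[-0.59, -0.80], [-0.80, 0.59]] @ diag([0.3416773317947129, 0.22126138600678996]) @ [[0.75, -0.66], [0.66, 0.75]]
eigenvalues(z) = [0.28, -0.27]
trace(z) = 0.01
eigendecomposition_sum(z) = [[0.00, 0.00], [-0.06, 0.28]] + [[-0.27, -0.00],[-0.06, -0.0]]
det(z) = -0.08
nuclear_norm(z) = 0.56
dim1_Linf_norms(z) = [0.27, 0.28]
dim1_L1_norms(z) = [0.27, 0.4]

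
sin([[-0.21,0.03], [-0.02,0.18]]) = [[-0.21, 0.03], [-0.02, 0.18]]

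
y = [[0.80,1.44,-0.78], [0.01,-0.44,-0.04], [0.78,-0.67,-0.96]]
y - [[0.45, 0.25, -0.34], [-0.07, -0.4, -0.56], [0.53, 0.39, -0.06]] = [[0.35,1.19,-0.44], [0.08,-0.04,0.52], [0.25,-1.06,-0.9]]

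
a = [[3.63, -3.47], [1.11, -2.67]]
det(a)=-5.840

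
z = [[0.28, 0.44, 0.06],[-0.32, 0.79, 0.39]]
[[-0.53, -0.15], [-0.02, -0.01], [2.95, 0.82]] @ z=[[-0.1, -0.35, -0.09], [-0.00, -0.02, -0.01], [0.56, 1.95, 0.50]]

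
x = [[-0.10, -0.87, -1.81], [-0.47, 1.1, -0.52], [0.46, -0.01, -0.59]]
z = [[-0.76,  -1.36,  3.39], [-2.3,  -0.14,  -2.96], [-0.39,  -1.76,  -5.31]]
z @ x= [[2.27, -0.87, 0.08], [-1.07, 1.88, 5.98], [-1.58, -1.54, 4.75]]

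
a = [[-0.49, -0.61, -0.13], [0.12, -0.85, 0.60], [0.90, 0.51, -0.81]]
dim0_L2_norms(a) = [1.03, 1.16, 1.02]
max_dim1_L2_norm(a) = 1.31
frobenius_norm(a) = 1.86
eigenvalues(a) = [(-0.31+0.59j), (-0.31-0.59j), (-1.54+0j)]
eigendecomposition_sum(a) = [[-0.16+0.25j, (-0.15-0.15j), -0.18-0.04j],[(0.25+0.04j), -0.06+0.17j, 0.03+0.15j],[0.22+0.23j, -0.19+0.12j, -0.08+0.18j]] + [[(-0.16-0.25j), -0.15+0.15j, -0.18+0.04j],[(0.25-0.04j), -0.06-0.17j, (0.03-0.15j)],[0.22-0.23j, -0.19-0.12j, -0.08-0.18j]] + [[(-0.16-0j), (-0.31+0j), 0.23+0.00j], [(-0.37-0j), (-0.72+0j), (0.53+0j)], [0.46+0.00j, 0.89-0.00j, -0.65-0.00j]]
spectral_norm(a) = 1.60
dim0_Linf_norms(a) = [0.9, 0.85, 0.81]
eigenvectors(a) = [[0.13+0.58j, (0.13-0.58j), (-0.26+0j)], [0.39-0.30j, 0.39+0.30j, (-0.61+0j)], [(0.63+0j), (0.63-0j), 0.75+0.00j]]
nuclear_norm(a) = 2.92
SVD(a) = [[-0.36, 0.20, 0.91], [-0.52, -0.85, -0.02], [0.77, -0.48, 0.41]] @ diag([1.6035015043494183, 0.7426442988929144, 0.573988127813639]) @ [[0.51,0.66,-0.56], [-0.85,0.48,-0.20], [-0.14,-0.58,-0.81]]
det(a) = -0.68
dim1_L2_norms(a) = [0.79, 1.05, 1.31]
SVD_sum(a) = [[-0.29,-0.38,0.32], [-0.42,-0.55,0.46], [0.63,0.82,-0.69]] + [[-0.13, 0.07, -0.03], [0.54, -0.31, 0.13], [0.30, -0.17, 0.07]] + [[-0.07,-0.3,-0.42], [0.00,0.01,0.01], [-0.03,-0.14,-0.19]]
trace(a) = -2.15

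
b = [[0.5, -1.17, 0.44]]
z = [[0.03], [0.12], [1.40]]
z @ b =[[0.02, -0.04, 0.01], [0.06, -0.14, 0.05], [0.70, -1.64, 0.62]]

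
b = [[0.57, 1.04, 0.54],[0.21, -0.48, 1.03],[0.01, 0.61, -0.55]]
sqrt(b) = [[(0.65+0.02j),0.83-0.19j,0.80+0.24j], [(0.14-0.06j),(0.23+0.58j),0.23-0.72j], [(0.06+0.05j),(0.11-0.45j),0.12+0.55j]]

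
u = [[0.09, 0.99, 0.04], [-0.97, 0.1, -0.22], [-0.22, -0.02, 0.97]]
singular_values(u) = [1.0, 0.99, 0.99]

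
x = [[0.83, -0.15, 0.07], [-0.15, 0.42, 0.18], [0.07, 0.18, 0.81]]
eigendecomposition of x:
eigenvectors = [[0.3,0.69,-0.66], [0.89,0.05,0.46], [-0.35,0.72,0.60]]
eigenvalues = [0.3, 0.89, 0.87]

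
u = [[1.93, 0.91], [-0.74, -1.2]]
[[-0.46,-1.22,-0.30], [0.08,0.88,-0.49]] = u@ [[-0.29, -0.40, -0.49], [0.11, -0.49, 0.71]]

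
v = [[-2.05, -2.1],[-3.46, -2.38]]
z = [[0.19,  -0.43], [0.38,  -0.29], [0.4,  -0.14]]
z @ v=[[1.1, 0.62], [0.22, -0.11], [-0.34, -0.51]]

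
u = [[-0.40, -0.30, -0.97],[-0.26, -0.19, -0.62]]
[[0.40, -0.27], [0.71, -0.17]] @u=[[-0.09, -0.07, -0.22],[-0.24, -0.18, -0.58]]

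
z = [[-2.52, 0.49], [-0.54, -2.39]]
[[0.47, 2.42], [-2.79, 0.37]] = z @ [[0.04, -0.95], [1.16, 0.06]]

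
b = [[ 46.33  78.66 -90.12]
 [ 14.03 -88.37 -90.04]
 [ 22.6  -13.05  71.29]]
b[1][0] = 14.03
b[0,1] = 78.66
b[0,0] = 46.33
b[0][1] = 78.66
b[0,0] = 46.33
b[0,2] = -90.12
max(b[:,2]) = 71.29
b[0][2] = -90.12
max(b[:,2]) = 71.29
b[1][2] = -90.04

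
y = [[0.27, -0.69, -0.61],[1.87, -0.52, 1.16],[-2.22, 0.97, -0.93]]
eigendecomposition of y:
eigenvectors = [[-0.00, -0.52, -0.63], [-0.67, -0.67, -0.31], [0.74, 0.53, 0.71]]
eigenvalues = [-1.79, -0.0, 0.61]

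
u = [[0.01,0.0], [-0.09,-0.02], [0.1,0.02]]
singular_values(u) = [0.14, 0.0]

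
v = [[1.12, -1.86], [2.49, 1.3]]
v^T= [[1.12, 2.49], [-1.86, 1.30]]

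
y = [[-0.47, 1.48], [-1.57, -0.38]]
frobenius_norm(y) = 2.24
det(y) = 2.50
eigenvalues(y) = [(-0.42+1.52j), (-0.42-1.52j)]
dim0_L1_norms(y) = [2.04, 1.86]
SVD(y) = [[-0.5, -0.86], [-0.86, 0.50]] @ diag([1.6467536302055457, 1.519474409591967]) @ [[0.97, -0.25],[-0.25, -0.97]]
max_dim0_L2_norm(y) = 1.64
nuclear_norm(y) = 3.17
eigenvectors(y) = [[-0.02+0.70j, (-0.02-0.7j)], [-0.72+0.00j, (-0.72-0j)]]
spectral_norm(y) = 1.65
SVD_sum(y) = [[-0.80,  0.21], [-1.38,  0.36]] + [[0.33,1.27], [-0.19,-0.74]]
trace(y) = -0.85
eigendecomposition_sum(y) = [[-0.24+0.76j, 0.74+0.21j], [(-0.79-0.22j), (-0.19+0.77j)]] + [[(-0.23-0.76j), 0.74-0.21j], [-0.79+0.22j, (-0.19-0.77j)]]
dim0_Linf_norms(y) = [1.57, 1.48]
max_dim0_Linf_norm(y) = 1.57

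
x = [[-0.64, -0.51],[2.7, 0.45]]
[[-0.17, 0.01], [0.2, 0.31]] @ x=[[0.14,0.09],[0.71,0.04]]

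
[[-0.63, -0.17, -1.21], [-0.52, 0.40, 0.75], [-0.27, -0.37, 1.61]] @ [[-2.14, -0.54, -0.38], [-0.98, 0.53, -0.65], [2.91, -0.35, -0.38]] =[[-2.01, 0.67, 0.81], [2.90, 0.23, -0.35], [5.63, -0.61, -0.27]]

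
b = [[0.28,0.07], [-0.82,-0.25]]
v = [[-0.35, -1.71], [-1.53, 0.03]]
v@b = [[1.30,  0.40], [-0.45,  -0.11]]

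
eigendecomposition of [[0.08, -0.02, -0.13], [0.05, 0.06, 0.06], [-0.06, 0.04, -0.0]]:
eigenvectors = [[-0.52, 0.82, 0.79], [0.5, 0.52, 0.56], [-0.69, -0.26, -0.24]]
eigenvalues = [-0.07, 0.11, 0.11]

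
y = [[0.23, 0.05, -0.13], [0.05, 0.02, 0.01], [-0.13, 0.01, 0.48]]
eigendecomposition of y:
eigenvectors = [[-0.39, -0.88, -0.27], [-0.02, -0.28, 0.96], [0.92, -0.38, -0.09]]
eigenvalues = [0.54, 0.19, 0.01]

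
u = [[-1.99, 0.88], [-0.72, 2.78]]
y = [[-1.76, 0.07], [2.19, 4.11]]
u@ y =[[5.43, 3.48], [7.36, 11.38]]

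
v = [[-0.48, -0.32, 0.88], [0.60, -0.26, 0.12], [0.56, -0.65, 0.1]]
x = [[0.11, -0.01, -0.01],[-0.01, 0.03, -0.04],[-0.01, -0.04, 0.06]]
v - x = [[-0.59, -0.31, 0.89], [0.61, -0.29, 0.16], [0.57, -0.61, 0.04]]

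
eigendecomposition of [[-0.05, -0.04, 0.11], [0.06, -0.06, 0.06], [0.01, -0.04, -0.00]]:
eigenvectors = [[(-0.63+0j), 0.39+0.41j, (0.39-0.41j)], [0.66+0.00j, 0.73+0.00j, 0.73-0.00j], [0.41+0.00j, 0.15+0.36j, 0.15-0.36j]]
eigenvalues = [(-0.08+0j), (-0.02+0.06j), (-0.02-0.06j)]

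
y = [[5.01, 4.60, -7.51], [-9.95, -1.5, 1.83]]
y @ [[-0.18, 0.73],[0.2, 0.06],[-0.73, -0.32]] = [[5.50, 6.34], [0.16, -7.94]]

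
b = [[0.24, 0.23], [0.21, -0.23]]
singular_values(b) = [0.33, 0.31]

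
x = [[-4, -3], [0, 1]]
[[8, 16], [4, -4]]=x @ [[-5, -1], [4, -4]]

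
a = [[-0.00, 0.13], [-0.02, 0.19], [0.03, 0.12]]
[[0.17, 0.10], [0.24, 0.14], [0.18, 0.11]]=a@[[0.73,0.44], [1.33,0.80]]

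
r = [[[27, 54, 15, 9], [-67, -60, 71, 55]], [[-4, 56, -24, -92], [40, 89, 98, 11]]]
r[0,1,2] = 71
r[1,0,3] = -92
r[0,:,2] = [15, 71]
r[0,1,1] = -60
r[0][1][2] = 71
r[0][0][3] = 9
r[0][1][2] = 71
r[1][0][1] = 56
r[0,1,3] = 55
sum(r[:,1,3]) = 66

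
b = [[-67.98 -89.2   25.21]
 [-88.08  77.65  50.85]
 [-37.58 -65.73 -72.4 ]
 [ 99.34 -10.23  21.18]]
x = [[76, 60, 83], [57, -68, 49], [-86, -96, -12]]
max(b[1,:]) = 77.65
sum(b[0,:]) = -131.97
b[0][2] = 25.21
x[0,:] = [76, 60, 83]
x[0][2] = 83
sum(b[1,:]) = 40.42000000000001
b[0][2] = 25.21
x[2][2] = -12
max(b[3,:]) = 99.34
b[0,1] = -89.2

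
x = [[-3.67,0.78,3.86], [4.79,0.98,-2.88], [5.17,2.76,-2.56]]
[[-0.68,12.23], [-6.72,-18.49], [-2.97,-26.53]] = x @ [[-7.49,-0.79], [5.21,-4.96], [-8.35,3.42]]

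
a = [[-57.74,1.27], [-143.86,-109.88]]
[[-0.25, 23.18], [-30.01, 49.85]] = a@[[0.01, -0.4], [0.26, 0.07]]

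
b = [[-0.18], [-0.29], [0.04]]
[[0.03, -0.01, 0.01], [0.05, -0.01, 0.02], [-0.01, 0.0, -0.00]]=b@ [[-0.16, 0.04, -0.06]]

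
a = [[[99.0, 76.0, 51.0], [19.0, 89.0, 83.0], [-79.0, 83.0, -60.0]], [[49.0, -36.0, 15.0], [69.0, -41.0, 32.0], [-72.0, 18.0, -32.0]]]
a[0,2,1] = 83.0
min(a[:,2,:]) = -79.0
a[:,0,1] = [76.0, -36.0]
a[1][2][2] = -32.0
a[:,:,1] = [[76.0, 89.0, 83.0], [-36.0, -41.0, 18.0]]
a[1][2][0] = -72.0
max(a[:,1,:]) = 89.0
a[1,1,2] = 32.0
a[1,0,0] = 49.0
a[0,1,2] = 83.0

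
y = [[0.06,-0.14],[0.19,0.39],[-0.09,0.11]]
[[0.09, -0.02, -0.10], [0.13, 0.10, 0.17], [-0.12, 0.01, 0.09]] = y @ [[1.08, 0.15, -0.27],[-0.19, 0.19, 0.58]]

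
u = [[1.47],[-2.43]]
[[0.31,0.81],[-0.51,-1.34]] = u@[[0.21, 0.55]]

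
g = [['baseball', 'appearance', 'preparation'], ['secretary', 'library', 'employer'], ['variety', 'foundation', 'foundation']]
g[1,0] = 'secretary'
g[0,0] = 'baseball'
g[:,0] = ['baseball', 'secretary', 'variety']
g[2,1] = 'foundation'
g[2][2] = 'foundation'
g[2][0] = 'variety'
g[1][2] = 'employer'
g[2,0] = 'variety'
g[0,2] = 'preparation'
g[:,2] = ['preparation', 'employer', 'foundation']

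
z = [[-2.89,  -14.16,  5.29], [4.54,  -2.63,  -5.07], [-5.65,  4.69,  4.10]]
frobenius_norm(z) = 18.99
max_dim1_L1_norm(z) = 22.34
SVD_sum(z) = [[-1.63, -14.61, 4.19], [-0.07, -0.61, 0.18], [0.29, 2.64, -0.76]] + [[-1.21, 0.46, 1.15], [5.06, -1.94, -4.80], [-5.54, 2.12, 5.25]] + [[-0.05, -0.01, -0.05], [-0.45, -0.08, -0.45], [-0.4, -0.07, -0.4]]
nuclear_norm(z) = 27.29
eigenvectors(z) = [[(0.77+0j), 0.77-0.00j, (0.75+0j)], [-0.15-0.37j, -0.15+0.37j, (0.16+0j)], [0.03+0.49j, (0.03-0.49j), (0.64+0j)]]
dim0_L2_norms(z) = [7.8, 15.15, 8.4]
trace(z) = -1.42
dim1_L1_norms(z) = [22.34, 12.24, 14.44]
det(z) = -145.57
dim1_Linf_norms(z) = [14.16, 5.07, 5.65]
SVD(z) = [[-0.98, 0.16, 0.09], [-0.04, -0.67, 0.74], [0.18, 0.73, 0.66]] @ diag([15.551466621687045, 10.872648282311612, 0.8609327753663292]) @ [[0.11, 0.96, -0.27],[-0.7, 0.27, 0.66],[-0.71, -0.12, -0.70]]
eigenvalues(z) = [(-0+10.14j), (-0-10.14j), (-1.41+0j)]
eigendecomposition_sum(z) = [[(-1.33+4.25j), (-6.39-4.98j), (3.17-3.78j)], [(2.29-0.17j), -1.17+4.02j, -2.42-0.80j], [-2.73-0.70j, (2.93-4.2j), (2.5+1.88j)]] + [[-1.33-4.25j, -6.39+4.98j, 3.17+3.78j], [2.29+0.17j, (-1.17-4.02j), -2.42+0.80j], [(-2.73+0.7j), (2.93+4.2j), 2.50-1.88j]] + [[(-0.23+0j), -1.39-0.00j, -1.05-0.00j],[-0.05+0.00j, -0.29-0.00j, -0.22-0.00j],[-0.19+0.00j, -1.17-0.00j, (-0.89-0j)]]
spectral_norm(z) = 15.55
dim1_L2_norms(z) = [15.39, 7.3, 8.41]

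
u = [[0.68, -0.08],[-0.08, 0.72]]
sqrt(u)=[[0.82, -0.05], [-0.05, 0.85]]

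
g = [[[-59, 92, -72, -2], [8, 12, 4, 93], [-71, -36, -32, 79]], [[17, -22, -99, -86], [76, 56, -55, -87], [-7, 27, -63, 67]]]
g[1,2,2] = -63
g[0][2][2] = -32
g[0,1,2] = 4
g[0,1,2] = 4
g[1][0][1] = -22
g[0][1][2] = 4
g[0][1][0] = 8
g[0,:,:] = [[-59, 92, -72, -2], [8, 12, 4, 93], [-71, -36, -32, 79]]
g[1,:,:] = [[17, -22, -99, -86], [76, 56, -55, -87], [-7, 27, -63, 67]]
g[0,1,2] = 4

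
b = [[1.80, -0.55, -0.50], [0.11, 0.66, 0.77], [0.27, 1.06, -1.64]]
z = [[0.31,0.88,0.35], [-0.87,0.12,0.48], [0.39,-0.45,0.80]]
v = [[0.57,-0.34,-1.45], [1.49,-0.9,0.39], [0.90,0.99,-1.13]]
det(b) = -3.60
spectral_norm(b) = 2.17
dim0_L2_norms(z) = [1.0, 1.0, 1.0]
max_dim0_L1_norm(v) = 2.97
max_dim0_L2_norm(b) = 1.88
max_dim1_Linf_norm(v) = 1.49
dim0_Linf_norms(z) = [0.87, 0.88, 0.8]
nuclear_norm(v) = 4.90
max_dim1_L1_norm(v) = 3.02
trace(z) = 1.23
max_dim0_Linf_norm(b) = 1.8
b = z @ v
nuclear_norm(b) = 4.88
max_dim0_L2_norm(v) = 1.88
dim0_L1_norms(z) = [1.57, 1.45, 1.63]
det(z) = 0.99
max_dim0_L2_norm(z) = 1.0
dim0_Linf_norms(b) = [1.8, 1.06, 1.64]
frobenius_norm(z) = 1.73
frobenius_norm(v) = 2.97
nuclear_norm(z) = 2.99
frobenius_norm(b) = 2.95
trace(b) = 0.82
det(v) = -3.65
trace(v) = -1.46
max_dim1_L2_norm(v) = 1.78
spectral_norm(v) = 2.18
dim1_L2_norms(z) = [1.0, 1.0, 1.0]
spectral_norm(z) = 1.00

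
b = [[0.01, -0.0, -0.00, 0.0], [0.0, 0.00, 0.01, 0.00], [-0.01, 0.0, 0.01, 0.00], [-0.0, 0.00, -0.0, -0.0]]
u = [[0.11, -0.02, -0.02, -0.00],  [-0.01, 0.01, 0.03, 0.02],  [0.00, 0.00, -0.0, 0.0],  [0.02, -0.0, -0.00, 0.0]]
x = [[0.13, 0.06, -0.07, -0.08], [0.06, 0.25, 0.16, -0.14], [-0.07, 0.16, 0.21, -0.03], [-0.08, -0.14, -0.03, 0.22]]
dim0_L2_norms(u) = [0.11, 0.02, 0.04, 0.02]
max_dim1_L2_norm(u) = 0.11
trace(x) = 0.81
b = x @ u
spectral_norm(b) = 0.02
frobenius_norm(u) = 0.12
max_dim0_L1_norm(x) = 0.61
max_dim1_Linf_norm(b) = 0.01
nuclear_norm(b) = 0.03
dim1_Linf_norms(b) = [0.01, 0.01, 0.01, 0.0]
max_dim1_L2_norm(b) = 0.01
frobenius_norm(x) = 0.54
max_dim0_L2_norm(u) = 0.11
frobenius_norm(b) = 0.02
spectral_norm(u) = 0.12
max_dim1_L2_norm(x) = 0.33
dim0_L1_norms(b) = [0.02, 0.0, 0.02, 0.0]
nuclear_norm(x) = 0.81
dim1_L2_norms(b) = [0.01, 0.01, 0.01, 0.0]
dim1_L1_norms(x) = [0.34, 0.61, 0.47, 0.47]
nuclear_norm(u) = 0.15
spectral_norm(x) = 0.47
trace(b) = 0.02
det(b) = 0.00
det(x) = 0.00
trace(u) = 0.12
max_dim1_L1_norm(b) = 0.02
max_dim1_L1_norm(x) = 0.61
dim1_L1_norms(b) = [0.01, 0.01, 0.02, 0.0]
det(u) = 0.00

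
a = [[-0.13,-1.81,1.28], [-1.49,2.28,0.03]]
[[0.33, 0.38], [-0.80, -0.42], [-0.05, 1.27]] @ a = [[-0.61, 0.27, 0.43], [0.73, 0.49, -1.04], [-1.89, 2.99, -0.03]]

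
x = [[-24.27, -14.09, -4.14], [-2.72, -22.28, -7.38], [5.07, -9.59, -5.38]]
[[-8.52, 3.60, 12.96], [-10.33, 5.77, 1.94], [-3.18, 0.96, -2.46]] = x@[[0.08, 0.02, -0.52],[0.57, -0.51, -0.03],[-0.35, 0.75, 0.02]]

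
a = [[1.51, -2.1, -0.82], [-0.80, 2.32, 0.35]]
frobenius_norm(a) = 3.68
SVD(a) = [[-0.74,0.67],[0.67,0.74]] @ diag([3.6262570100504385, 0.5980469020570682]) @ [[-0.46,0.86,0.23],[0.71,0.51,-0.49]]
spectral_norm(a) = 3.63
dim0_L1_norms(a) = [2.31, 4.42, 1.17]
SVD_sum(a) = [[1.23, -2.3, -0.62], [-1.11, 2.09, 0.57]] + [[0.28, 0.20, -0.2], [0.31, 0.23, -0.22]]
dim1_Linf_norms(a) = [2.1, 2.32]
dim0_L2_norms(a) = [1.71, 3.13, 0.89]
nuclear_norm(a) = 4.22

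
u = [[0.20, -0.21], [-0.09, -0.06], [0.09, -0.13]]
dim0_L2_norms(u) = [0.24, 0.25]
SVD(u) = [[-0.88, 0.05], [0.05, -0.98], [-0.47, -0.2]] @ diag([0.32997312738855544, 0.1091683800439311]) @ [[-0.68, 0.74], [0.74, 0.68]]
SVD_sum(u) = [[0.2, -0.21], [-0.01, 0.01], [0.11, -0.12]] + [[0.0, 0.00], [-0.08, -0.07], [-0.02, -0.01]]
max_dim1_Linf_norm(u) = 0.21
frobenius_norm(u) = 0.35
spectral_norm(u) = 0.33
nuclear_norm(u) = 0.44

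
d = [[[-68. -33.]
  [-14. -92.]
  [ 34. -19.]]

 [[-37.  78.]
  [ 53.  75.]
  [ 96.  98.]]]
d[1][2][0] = 96.0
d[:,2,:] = [[34.0, -19.0], [96.0, 98.0]]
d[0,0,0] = -68.0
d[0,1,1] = -92.0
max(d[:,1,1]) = 75.0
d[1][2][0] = 96.0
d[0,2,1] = -19.0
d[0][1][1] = -92.0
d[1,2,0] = 96.0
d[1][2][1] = 98.0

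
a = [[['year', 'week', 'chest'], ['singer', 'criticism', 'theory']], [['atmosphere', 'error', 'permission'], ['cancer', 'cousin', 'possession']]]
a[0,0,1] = 'week'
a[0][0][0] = 'year'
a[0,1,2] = 'theory'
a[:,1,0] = ['singer', 'cancer']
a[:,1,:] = [['singer', 'criticism', 'theory'], ['cancer', 'cousin', 'possession']]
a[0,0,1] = 'week'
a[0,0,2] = 'chest'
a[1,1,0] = 'cancer'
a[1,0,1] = 'error'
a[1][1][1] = 'cousin'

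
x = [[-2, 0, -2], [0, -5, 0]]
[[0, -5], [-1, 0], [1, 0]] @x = [[0, 25, 0], [2, 0, 2], [-2, 0, -2]]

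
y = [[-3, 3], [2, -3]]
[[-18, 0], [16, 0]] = y @ [[2, 0], [-4, 0]]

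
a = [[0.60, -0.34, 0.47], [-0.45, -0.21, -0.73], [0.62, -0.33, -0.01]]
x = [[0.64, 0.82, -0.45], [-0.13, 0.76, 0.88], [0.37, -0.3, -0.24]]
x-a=[[0.04, 1.16, -0.92], [0.32, 0.97, 1.61], [-0.25, 0.03, -0.23]]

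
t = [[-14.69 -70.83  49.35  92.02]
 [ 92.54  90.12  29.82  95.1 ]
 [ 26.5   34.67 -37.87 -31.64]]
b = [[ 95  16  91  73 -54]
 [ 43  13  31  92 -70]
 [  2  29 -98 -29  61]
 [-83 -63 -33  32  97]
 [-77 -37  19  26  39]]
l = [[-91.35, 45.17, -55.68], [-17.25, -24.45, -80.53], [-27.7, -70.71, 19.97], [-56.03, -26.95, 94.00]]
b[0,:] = [95, 16, 91, 73, -54]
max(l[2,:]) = 19.97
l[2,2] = 19.97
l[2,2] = 19.97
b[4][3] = 26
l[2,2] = 19.97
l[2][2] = 19.97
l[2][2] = 19.97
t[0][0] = -14.69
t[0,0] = -14.69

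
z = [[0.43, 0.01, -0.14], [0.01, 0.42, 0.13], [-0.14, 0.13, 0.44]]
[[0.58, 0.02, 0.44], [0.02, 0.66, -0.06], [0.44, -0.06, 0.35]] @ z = [[0.19,0.07,0.12], [0.02,0.27,0.06], [0.14,0.02,0.08]]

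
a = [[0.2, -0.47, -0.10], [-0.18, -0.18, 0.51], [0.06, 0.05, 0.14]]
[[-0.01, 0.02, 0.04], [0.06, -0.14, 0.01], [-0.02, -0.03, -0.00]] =a @ [[-0.24, 0.04, 0.02], [-0.09, 0.02, -0.07], [0.01, -0.26, 0.01]]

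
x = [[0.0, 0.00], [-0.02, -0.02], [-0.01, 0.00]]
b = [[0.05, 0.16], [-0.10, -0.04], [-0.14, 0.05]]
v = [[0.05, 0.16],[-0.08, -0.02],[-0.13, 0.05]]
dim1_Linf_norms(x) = [0.0, 0.02, 0.01]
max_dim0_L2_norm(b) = 0.18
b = v + x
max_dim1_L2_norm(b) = 0.17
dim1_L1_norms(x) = [0.0, 0.04, 0.01]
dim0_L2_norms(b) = [0.18, 0.17]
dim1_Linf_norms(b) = [0.16, 0.1, 0.14]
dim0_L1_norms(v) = [0.26, 0.23]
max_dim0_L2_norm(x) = 0.02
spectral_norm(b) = 0.19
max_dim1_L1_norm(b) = 0.21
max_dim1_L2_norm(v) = 0.17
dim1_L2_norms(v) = [0.17, 0.08, 0.14]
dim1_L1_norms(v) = [0.21, 0.1, 0.18]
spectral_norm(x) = 0.03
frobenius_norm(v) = 0.23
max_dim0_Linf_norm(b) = 0.16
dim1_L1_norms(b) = [0.21, 0.14, 0.19]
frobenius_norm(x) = 0.03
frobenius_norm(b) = 0.25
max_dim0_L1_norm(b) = 0.29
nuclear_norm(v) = 0.33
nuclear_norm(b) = 0.35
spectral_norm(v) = 0.17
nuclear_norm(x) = 0.04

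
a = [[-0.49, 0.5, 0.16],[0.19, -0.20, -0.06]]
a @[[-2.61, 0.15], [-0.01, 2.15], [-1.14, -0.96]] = [[1.09, 0.85], [-0.43, -0.34]]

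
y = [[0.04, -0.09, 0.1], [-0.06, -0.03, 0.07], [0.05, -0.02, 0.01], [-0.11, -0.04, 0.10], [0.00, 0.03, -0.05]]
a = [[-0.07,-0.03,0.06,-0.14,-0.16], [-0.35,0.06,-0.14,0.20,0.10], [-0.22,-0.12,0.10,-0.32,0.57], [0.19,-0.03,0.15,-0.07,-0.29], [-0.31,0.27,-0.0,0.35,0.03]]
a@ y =[[0.02,0.01,-0.01], [-0.05,0.03,-0.02], [0.04,0.05,-0.09], [0.02,-0.03,0.03], [-0.07,0.01,0.02]]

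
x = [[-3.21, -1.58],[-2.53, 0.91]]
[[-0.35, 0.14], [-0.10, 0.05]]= x@ [[0.07, -0.03], [0.08, -0.03]]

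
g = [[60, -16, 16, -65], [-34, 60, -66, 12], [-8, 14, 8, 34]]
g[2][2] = 8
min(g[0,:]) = -65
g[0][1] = -16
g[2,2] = 8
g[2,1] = 14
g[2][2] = 8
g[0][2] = 16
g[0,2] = 16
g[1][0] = -34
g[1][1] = 60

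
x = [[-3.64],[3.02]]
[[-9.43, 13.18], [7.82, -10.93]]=x@[[2.59, -3.62]]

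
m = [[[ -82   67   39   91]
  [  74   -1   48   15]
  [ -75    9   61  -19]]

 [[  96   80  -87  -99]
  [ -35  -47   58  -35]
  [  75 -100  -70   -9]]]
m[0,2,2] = 61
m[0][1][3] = 15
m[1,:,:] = [[96, 80, -87, -99], [-35, -47, 58, -35], [75, -100, -70, -9]]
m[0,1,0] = 74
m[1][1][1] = -47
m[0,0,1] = 67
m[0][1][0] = 74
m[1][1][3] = -35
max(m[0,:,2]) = 61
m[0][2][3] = -19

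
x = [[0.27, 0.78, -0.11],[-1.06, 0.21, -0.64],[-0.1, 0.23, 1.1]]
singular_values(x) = [1.41, 0.92, 0.83]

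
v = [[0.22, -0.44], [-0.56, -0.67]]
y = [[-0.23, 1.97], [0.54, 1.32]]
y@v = [[-1.15,-1.22],  [-0.62,-1.12]]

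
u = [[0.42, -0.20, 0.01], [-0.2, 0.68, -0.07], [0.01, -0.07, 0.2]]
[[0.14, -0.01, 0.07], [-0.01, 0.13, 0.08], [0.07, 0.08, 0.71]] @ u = [[0.06, -0.04, 0.02], [-0.03, 0.08, 0.01], [0.02, -0.01, 0.14]]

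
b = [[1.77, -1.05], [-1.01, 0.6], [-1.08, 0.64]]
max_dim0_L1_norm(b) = 3.86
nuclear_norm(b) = 2.68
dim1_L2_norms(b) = [2.06, 1.17, 1.26]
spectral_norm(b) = 2.68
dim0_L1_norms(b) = [3.86, 2.29]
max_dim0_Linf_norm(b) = 1.77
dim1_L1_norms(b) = [2.82, 1.61, 1.72]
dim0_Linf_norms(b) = [1.77, 1.05]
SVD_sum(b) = [[1.77,-1.05], [-1.01,0.6], [-1.08,0.64]] + [[0.00, 0.00], [0.0, 0.00], [-0.00, -0.0]]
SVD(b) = [[-0.77, -0.04], [0.44, -0.76], [0.47, 0.65]] @ diag([2.681697061735039, 0.000932245493226064]) @ [[-0.86,0.51], [-0.51,-0.86]]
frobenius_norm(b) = 2.68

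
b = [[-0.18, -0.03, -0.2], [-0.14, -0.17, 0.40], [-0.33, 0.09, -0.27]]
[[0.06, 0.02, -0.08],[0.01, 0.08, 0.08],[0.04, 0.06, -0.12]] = b @[[-0.1, -0.26, 0.15],[-0.38, 0.05, -0.01],[-0.17, 0.12, 0.26]]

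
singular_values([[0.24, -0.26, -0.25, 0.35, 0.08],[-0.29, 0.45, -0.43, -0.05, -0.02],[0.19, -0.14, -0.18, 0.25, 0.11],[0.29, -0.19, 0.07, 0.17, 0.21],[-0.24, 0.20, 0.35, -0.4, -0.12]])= [1.01, 0.7, 0.18, 0.01, 0.0]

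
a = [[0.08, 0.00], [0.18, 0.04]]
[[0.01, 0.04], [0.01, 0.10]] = a@[[0.15, 0.45], [-0.32, 0.52]]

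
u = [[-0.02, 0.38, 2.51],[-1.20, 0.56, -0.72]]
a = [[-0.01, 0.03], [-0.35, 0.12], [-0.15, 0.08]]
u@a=[[-0.51,0.25], [-0.08,-0.03]]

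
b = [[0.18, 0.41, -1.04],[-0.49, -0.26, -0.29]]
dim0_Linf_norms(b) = [0.49, 0.41, 1.04]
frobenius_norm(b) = 1.29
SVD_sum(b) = [[0.12, 0.37, -1.06], [0.01, 0.04, -0.13]] + [[0.06, 0.04, 0.02], [-0.50, -0.30, -0.16]]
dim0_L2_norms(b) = [0.52, 0.49, 1.08]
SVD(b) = [[-0.99, -0.12],[-0.12, 0.99]] @ diag([1.1378631025476742, 0.615765832001567]) @ [[-0.11,-0.33,0.94], [-0.82,-0.5,-0.27]]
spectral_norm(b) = 1.14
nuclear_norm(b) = 1.75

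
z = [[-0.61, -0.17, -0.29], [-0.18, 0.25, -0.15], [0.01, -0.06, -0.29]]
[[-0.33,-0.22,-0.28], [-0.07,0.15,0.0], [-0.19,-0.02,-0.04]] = z @ [[0.18, 0.2, 0.33], [0.22, 0.69, 0.31], [0.62, -0.07, 0.1]]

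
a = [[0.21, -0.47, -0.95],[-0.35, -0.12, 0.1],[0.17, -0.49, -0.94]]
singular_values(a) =[1.53, 0.37, 0.0]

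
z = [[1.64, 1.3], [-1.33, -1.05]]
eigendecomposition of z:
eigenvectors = [[0.77, -0.62], [-0.63, 0.78]]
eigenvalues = [0.58, 0.01]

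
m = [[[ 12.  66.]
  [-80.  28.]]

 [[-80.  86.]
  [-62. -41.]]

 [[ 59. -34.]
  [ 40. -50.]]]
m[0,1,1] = 28.0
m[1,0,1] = 86.0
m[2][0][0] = 59.0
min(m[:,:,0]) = -80.0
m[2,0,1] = -34.0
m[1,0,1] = 86.0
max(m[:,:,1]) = 86.0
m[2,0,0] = 59.0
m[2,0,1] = -34.0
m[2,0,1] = -34.0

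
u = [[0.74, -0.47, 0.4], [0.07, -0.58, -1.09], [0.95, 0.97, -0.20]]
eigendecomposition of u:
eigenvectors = [[-0.86+0.00j, 0.05+0.25j, (0.05-0.25j)],  [(0.25+0j), 0.70+0.00j, (0.7-0j)],  [(-0.44+0j), -0.01-0.67j, -0.01+0.67j]]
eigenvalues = [(1.09+0j), (-0.56+1.07j), (-0.56-1.07j)]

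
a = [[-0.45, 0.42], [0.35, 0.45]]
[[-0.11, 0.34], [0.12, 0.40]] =a @ [[0.28, 0.04], [0.04, 0.85]]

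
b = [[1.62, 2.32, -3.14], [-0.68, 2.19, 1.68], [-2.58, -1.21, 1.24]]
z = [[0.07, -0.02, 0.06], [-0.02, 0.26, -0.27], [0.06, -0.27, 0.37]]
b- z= [[1.55, 2.34, -3.20], [-0.66, 1.93, 1.95], [-2.64, -0.94, 0.87]]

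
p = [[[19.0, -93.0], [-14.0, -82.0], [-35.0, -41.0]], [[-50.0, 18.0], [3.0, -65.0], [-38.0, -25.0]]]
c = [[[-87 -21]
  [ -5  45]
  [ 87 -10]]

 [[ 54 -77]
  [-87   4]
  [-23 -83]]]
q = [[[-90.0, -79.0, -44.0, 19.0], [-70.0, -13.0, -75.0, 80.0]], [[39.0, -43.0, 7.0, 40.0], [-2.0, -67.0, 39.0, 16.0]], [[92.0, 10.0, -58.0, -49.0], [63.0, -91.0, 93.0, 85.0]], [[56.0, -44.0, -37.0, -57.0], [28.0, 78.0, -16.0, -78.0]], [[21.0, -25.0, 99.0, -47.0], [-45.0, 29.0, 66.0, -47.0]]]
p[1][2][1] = -25.0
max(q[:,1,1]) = 78.0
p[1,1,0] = 3.0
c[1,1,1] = 4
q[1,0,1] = -43.0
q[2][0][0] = 92.0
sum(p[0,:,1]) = -216.0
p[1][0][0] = -50.0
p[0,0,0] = 19.0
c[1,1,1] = 4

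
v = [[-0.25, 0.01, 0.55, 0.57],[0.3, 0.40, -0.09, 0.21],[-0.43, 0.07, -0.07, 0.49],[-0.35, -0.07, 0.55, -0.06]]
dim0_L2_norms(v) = [0.68, 0.41, 0.79, 0.78]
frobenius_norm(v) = 1.36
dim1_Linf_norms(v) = [0.57, 0.4, 0.49, 0.55]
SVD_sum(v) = [[-0.44, -0.03, 0.49, 0.45],[0.06, 0.00, -0.07, -0.07],[-0.25, -0.02, 0.29, 0.26],[-0.27, -0.02, 0.31, 0.28]] + [[0.03, 0.06, -0.05, 0.09], [0.09, 0.21, -0.2, 0.32], [0.07, 0.16, -0.15, 0.24], [-0.08, -0.19, 0.18, -0.29]] + [[0.11, 0.06, 0.11, -0.01],[0.19, 0.11, 0.18, -0.01],[-0.21, -0.12, -0.21, 0.01],[0.07, 0.04, 0.06, -0.00]] + [[0.05, -0.08, 0.0, 0.04], [-0.04, 0.07, -0.0, -0.04], [-0.03, 0.05, -0.00, -0.03], [-0.06, 0.10, -0.0, -0.05]]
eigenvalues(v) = [(-0.57+0j), (0.1+0.56j), (0.1-0.56j), (0.38+0j)]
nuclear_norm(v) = 2.42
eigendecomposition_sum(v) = [[-0.00-0.00j, -0j, (-0.02+0j), (0.02-0j)], [(-0.02-0j), 0.01-0.00j, -0.08+0.00j, 0.09-0.00j], [(-0.06-0j), 0.04-0.00j, -0.27+0.00j, (0.31-0j)], [0.06+0.00j, (-0.04+0j), (0.27-0j), -0.31+0.00j]] + [[(-0.12+0.31j),-0j,(0.28-0.06j),(0.28-0.04j)], [0.20+0.01j,(-0-0j),(-0.09-0.15j),(-0.07-0.15j)], [(-0.18+0.01j),0.00+0.00j,0.09+0.13j,(0.08+0.13j)], [-0.21+0.07j,0j,(0.15+0.12j),0.14+0.12j]] + [[-0.12-0.31j, 0j, (0.28+0.06j), (0.28+0.04j)], [0.20-0.01j, (-0+0j), (-0.09+0.15j), (-0.07+0.15j)], [(-0.18-0.01j), -0j, 0.09-0.13j, (0.08-0.13j)], [(-0.21-0.07j), 0.00-0.00j, 0.15-0.12j, 0.14-0.12j]] + [[-0.00-0.00j, -0j, -0j, 0.00-0.00j], [(-0.07-0j), 0.39-0.00j, 0.16-0.00j, (0.27-0j)], [(-0-0j), (0.03-0j), 0.01-0.00j, (0.02-0j)], [0.01+0.00j, (-0.03+0j), (-0.01+0j), -0.02+0.00j]]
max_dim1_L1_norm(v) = 1.38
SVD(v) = [[-0.76, -0.17, 0.35, -0.52], [0.11, -0.65, 0.6, 0.46], [-0.44, -0.48, -0.69, 0.33], [-0.47, 0.57, 0.21, 0.64]] @ diag([1.0565179080247065, 0.6932270463113909, 0.47290372869255043, 0.20017051649572262]) @ [[0.55, 0.04, -0.62, -0.56], [-0.21, -0.48, 0.45, -0.73], [0.66, 0.38, 0.65, -0.05], [-0.47, 0.79, -0.01, -0.39]]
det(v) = -0.07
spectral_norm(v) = 1.06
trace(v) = 0.02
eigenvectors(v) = [[-0.04+0.00j, -0.69+0.00j, -0.69-0.00j, 0j], [(-0.2+0j), (0.13+0.39j), 0.13-0.39j, (0.99+0j)], [(-0.69+0j), (-0.15-0.35j), -0.15+0.35j, 0.07+0.00j], [(0.69+0j), (-0.29-0.35j), (-0.29+0.35j), (-0.08+0j)]]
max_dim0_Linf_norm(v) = 0.57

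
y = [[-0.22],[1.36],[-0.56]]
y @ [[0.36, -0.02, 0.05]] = [[-0.08, 0.0, -0.01], [0.49, -0.03, 0.07], [-0.20, 0.01, -0.03]]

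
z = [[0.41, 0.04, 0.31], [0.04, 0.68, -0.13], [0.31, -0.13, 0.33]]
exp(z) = [[1.58, 0.04, 0.45], [0.04, 1.99, -0.21], [0.45, -0.21, 1.47]]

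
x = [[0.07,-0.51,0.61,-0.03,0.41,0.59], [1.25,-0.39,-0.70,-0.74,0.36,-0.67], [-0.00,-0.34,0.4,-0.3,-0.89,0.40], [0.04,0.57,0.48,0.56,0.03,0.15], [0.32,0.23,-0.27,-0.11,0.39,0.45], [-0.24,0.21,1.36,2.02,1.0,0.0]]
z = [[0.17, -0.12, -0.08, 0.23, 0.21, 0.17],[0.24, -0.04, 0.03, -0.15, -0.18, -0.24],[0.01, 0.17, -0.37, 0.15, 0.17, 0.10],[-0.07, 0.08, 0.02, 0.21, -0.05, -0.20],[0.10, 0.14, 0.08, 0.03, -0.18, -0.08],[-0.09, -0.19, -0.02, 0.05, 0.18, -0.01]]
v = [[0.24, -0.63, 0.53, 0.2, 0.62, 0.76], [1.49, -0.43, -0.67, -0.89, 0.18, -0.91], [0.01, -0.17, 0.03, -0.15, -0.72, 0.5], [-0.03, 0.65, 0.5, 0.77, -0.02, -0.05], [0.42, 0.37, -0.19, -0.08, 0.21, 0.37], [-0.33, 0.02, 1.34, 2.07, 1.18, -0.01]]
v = x + z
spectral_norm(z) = 0.65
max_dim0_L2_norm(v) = 2.4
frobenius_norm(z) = 0.91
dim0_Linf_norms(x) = [1.25, 0.57, 1.36, 2.02, 1.0, 0.67]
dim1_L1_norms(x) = [2.22, 4.11, 2.33, 1.83, 1.77, 4.83]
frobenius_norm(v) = 4.06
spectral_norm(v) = 3.25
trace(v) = 0.81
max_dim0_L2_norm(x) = 2.25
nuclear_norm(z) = 1.91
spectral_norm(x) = 3.01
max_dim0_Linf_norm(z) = 0.37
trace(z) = -0.22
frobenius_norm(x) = 3.78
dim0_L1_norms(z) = [0.68, 0.74, 0.6, 0.82, 0.97, 0.8]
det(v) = 0.60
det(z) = 0.00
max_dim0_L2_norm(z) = 0.42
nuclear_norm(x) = 7.50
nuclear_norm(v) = 7.90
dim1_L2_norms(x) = [1.07, 1.83, 1.15, 0.95, 0.77, 2.65]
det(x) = 0.60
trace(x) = 1.03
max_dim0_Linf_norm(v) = 2.07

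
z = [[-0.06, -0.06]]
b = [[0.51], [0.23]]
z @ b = [[-0.04]]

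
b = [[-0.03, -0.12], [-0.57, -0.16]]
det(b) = -0.06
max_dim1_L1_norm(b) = 0.73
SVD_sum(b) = [[-0.06,-0.02], [-0.57,-0.17]] + [[0.03, -0.1], [-0.0, 0.01]]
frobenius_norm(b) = 0.60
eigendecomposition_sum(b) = [[0.11,-0.04], [-0.18,0.07]] + [[-0.14,-0.08], [-0.39,-0.23]]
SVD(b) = [[-0.11, -0.99], [-0.99, 0.11]] @ diag([0.5953032884672355, 0.1068362987944429]) @ [[0.96,0.29], [-0.29,0.96]]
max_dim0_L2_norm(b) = 0.57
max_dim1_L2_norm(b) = 0.59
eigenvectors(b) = [[0.51, 0.34], [-0.86, 0.94]]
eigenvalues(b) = [0.17, -0.36]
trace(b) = -0.19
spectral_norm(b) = 0.60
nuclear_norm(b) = 0.70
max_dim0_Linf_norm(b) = 0.57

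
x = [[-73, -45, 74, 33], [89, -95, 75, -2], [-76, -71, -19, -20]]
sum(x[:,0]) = -60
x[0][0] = -73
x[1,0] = 89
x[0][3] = 33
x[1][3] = -2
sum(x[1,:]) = 67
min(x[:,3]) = -20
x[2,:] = [-76, -71, -19, -20]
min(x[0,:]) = -73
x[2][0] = -76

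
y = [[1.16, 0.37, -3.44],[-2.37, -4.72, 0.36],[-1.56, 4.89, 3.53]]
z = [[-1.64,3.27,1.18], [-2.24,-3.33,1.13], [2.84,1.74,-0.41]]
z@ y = [[-11.49,-10.27,10.98], [3.53,20.41,10.50], [-0.19,-9.17,-10.59]]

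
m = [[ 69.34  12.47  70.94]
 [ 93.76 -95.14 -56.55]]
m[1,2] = -56.55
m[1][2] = -56.55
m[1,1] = -95.14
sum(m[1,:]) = -57.92999999999999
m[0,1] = 12.47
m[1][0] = 93.76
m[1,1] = -95.14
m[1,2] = -56.55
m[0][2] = 70.94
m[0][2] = 70.94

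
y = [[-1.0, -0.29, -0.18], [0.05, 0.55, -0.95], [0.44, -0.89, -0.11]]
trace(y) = -0.56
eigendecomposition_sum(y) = [[(-0.5-0.01j),(-0.12-0.24j),(-0.11-0.35j)],  [(0.07+0.3j),(-0.13+0.11j),(-0.19+0.12j)],  [0.19+0.43j,-0.16+0.19j,(-0.25+0.23j)]] + [[-0.50+0.01j, (-0.12+0.24j), (-0.11+0.35j)], [(0.07-0.3j), (-0.13-0.11j), (-0.19-0.12j)], [(0.19-0.43j), (-0.16-0.19j), (-0.25-0.23j)]] + [[0.01-0.00j, -0.06+0.00j, (0.04+0j)], [-0.09+0.00j, 0.81-0.00j, (-0.57-0j)], [0.07-0.00j, -0.56+0.00j, 0.40+0.00j]]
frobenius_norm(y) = 1.82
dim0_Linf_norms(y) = [1.0, 0.89, 0.95]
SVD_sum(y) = [[-0.08, 0.17, -0.13], [-0.32, 0.7, -0.53], [0.26, -0.57, 0.43]] + [[-0.93,-0.31,0.17],[0.35,0.12,-0.06],[0.15,0.05,-0.03]] + [[0.01, -0.16, -0.22], [0.02, -0.26, -0.36], [0.03, -0.37, -0.51]]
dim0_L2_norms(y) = [1.09, 1.09, 0.97]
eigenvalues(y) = [(-0.89+0.33j), (-0.89-0.33j), (1.21+0j)]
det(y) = 1.08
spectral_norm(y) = 1.22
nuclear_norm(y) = 3.12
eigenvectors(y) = [[(0.67+0j), (0.67-0j), 0.06+0.00j], [(-0.1-0.4j), (-0.1+0.4j), (-0.82+0j)], [-0.26-0.57j, (-0.26+0.57j), (0.57+0j)]]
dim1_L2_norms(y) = [1.06, 1.1, 1.0]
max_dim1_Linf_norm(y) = 1.0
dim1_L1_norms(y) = [1.47, 1.55, 1.44]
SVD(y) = [[-0.19, 0.93, 0.33], [-0.76, -0.35, 0.55], [0.62, -0.15, 0.77]] @ diag([1.2220122253044152, 1.075524250154664, 0.8195936240209521]) @ [[0.35, -0.75, 0.56], [-0.94, -0.31, 0.17], [0.05, -0.59, -0.81]]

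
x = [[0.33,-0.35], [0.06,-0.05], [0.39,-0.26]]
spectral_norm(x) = 0.67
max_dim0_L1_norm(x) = 0.78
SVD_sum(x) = [[0.36, -0.31], [0.06, -0.05], [0.35, -0.3]] + [[-0.03,-0.04],  [0.0,0.00],  [0.04,0.04]]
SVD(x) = [[-0.71, 0.7], [-0.12, -0.01], [-0.69, -0.72]] @ diag([0.6718834049270518, 0.07597822177197366]) @ [[-0.76, 0.65], [-0.65, -0.76]]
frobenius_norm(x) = 0.68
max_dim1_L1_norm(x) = 0.68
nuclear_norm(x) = 0.75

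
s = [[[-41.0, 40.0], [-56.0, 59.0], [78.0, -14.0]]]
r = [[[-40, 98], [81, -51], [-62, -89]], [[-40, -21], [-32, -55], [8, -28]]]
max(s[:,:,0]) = 78.0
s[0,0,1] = 40.0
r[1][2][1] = -28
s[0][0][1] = 40.0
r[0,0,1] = 98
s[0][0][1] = 40.0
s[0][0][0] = -41.0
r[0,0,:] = [-40, 98]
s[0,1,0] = -56.0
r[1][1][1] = -55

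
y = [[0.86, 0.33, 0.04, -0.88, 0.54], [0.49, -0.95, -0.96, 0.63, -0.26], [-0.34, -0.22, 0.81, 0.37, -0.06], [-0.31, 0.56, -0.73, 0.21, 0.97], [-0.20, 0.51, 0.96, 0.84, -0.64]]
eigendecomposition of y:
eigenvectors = [[0.33+0.36j, (0.33-0.36j), (0.56+0j), -0.19+0.17j, (-0.19-0.17j)],[(0.36-0.1j), (0.36+0.1j), 0.14+0.00j, 0.77+0.00j, 0.77-0.00j],[-0.55+0.00j, -0.55-0.00j, (0.27+0j), 0.08-0.01j, 0.08+0.01j],[(0.04-0.44j), 0.04+0.44j, 0.55+0.00j, -0.21+0.24j, (-0.21-0.24j)],[-0.27-0.21j, (-0.27+0.21j), 0.54+0.00j, -0.23-0.42j, (-0.23+0.42j)]]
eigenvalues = [(1.1+0.46j), (1.1-0.46j), (0.62+0j), (-1.27+0.45j), (-1.27-0.45j)]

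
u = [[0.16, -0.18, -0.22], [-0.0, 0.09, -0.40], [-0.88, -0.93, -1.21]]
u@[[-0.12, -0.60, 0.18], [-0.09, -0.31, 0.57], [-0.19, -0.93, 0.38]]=[[0.04, 0.16, -0.16], [0.07, 0.34, -0.1], [0.42, 1.94, -1.15]]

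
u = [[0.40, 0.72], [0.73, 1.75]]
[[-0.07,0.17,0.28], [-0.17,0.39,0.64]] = u@[[-0.04,  0.1,  0.16], [-0.08,  0.18,  0.30]]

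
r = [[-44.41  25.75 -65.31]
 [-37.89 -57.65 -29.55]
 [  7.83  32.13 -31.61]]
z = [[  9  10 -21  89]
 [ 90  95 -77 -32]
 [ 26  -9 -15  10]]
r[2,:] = [7.83, 32.13, -31.61]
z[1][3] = -32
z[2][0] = 26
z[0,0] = 9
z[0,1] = 10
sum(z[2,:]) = 12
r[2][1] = 32.13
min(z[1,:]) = -77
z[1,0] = 90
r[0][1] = 25.75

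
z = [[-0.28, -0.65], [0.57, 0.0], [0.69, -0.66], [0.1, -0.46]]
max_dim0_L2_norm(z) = 1.03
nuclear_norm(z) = 1.95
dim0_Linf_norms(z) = [0.69, 0.66]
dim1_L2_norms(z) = [0.71, 0.57, 0.95, 0.47]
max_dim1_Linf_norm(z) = 0.69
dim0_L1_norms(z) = [1.64, 1.77]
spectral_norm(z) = 1.15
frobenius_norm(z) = 1.40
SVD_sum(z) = [[0.21,-0.28],[0.21,-0.27],[0.57,-0.75],[0.26,-0.34]] + [[-0.49, -0.37], [0.36, 0.27], [0.12, 0.09], [-0.16, -0.12]]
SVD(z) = [[-0.31, 0.76], [-0.30, -0.56], [-0.82, -0.19], [-0.37, 0.25]] @ diag([1.1451762160882553, 0.8047803638917801]) @ [[-0.60, 0.80], [-0.80, -0.6]]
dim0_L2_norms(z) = [0.94, 1.03]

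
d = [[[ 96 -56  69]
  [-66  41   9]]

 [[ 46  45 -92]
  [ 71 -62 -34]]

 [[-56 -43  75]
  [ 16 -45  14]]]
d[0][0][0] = 96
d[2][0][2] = 75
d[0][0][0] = 96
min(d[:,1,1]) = -62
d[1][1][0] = 71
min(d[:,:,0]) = -66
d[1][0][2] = -92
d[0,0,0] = 96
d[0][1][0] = -66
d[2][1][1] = -45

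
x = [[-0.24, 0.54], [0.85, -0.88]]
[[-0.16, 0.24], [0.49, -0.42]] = x @ [[0.50,-0.07], [-0.07,0.41]]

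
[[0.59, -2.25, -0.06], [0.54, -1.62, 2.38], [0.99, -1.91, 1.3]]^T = [[0.59, 0.54, 0.99], [-2.25, -1.62, -1.91], [-0.06, 2.38, 1.30]]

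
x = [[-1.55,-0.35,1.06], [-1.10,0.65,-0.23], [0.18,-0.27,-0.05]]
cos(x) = [[-0.15, 0.00, 0.61], [-0.34, 0.61, 0.54], [-0.01, 0.10, 0.89]]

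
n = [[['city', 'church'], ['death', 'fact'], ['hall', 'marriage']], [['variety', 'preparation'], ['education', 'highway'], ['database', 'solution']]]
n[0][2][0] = 'hall'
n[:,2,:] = [['hall', 'marriage'], ['database', 'solution']]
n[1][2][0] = 'database'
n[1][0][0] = 'variety'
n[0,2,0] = 'hall'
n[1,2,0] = 'database'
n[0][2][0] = 'hall'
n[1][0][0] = 'variety'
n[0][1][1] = 'fact'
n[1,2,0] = 'database'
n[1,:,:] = [['variety', 'preparation'], ['education', 'highway'], ['database', 'solution']]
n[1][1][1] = 'highway'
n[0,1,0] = 'death'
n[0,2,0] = 'hall'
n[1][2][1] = 'solution'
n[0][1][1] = 'fact'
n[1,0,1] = 'preparation'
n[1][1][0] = 'education'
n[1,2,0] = 'database'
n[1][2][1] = 'solution'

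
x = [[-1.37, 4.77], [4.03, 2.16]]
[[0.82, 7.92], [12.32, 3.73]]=x @ [[2.57, 0.03], [0.91, 1.67]]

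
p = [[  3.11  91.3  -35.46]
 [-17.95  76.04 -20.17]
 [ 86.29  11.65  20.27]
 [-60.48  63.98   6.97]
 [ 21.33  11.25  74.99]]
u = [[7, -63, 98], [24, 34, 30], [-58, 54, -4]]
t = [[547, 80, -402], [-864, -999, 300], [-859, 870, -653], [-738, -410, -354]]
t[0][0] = 547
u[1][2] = 30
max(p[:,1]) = 91.3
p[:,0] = [3.11, -17.95, 86.29, -60.48, 21.33]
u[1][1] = 34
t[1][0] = -864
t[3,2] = -354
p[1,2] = -20.17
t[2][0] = -859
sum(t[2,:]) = -642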